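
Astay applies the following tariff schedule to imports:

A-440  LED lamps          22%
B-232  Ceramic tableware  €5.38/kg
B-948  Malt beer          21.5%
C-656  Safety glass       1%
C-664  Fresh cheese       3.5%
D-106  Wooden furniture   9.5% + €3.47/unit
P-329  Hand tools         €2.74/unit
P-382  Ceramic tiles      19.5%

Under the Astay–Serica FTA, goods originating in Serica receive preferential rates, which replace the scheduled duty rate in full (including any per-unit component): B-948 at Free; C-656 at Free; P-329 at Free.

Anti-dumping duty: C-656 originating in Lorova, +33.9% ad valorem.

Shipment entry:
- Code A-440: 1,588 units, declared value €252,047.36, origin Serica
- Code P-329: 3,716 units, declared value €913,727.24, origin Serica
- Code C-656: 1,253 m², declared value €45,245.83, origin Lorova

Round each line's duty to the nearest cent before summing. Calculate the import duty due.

Line 1 (A-440, Serica, 1,588 units, €252,047.36):
Base rate for A-440 is 22%.
Origin Serica is the FTA partner but A-440 is not on the preference list; base rate stands.
Duty = €252,047.36 × 22% = €55,450.42.
Line 2 (P-329, Serica, 3,716 units, €913,727.24):
Base rate for P-329 is €2.74/unit.
Origin Serica qualifies under the Astay–Serica agreement and P-329 is covered: preferential rate Free applies instead.
Duty = €913,727.24 × 0% = €0.00.
Line 3 (C-656, Lorova, 1,253 m², €45,245.83):
Base rate for C-656 is 1%.
C-656 has an FTA preferential rate, but origin Lorova is not Serica; base rate stands.
Additional duty on C-656 from Lorova: +33.9%. Applied ad valorem rate: 1% + 33.9% = 34.9%.
Duty = €45,245.83 × 34.9% = €15,790.79.
Total = €55,450.42 + €0.00 + €15,790.79 = €71,241.21.

€71,241.21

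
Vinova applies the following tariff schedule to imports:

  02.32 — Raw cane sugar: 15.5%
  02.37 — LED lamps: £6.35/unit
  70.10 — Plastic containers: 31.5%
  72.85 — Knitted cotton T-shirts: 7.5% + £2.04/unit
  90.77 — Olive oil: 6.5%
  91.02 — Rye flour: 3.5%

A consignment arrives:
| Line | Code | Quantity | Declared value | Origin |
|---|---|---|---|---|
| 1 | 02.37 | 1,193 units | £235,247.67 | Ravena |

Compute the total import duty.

£7,575.55

Line 1 (02.37, Ravena, 1,193 units, £235,247.67):
Base rate for 02.37 is £6.35/unit.
Duty = 1,193 × £6.35 = £7,575.55.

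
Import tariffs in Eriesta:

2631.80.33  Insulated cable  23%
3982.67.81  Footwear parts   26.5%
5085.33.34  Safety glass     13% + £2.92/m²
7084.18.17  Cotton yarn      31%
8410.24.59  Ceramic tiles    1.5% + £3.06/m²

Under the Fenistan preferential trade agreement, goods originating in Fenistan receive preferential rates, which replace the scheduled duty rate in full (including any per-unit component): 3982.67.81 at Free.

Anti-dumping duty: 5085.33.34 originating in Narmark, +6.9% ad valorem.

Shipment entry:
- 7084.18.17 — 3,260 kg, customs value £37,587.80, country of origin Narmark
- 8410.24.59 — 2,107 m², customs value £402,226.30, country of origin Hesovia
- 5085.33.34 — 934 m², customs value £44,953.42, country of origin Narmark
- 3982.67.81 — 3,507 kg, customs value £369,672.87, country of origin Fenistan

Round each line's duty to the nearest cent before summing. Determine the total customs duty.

£35,806.04

Line 1 (7084.18.17, Narmark, 3,260 kg, £37,587.80):
Base rate for 7084.18.17 is 31%.
Duty = £37,587.80 × 31% = £11,652.22.
Line 2 (8410.24.59, Hesovia, 2,107 m², £402,226.30):
Base rate for 8410.24.59 is 1.5% + £3.06/m².
Duty = £402,226.30 × 1.5% + 2,107 × £3.06 = £12,480.81.
Line 3 (5085.33.34, Narmark, 934 m², £44,953.42):
Base rate for 5085.33.34 is 13% + £2.92/m².
Additional duty on 5085.33.34 from Narmark: +6.9%. Applied ad valorem rate: 13% + 6.9% = 19.9%.
Duty = £44,953.42 × 19.9% + 934 × £2.92 = £11,673.01.
Line 4 (3982.67.81, Fenistan, 3,507 kg, £369,672.87):
Base rate for 3982.67.81 is 26.5%.
Origin Fenistan qualifies under the Eriesta–Fenistan agreement and 3982.67.81 is covered: preferential rate Free applies instead.
Duty = £369,672.87 × 0% = £0.00.
Total = £11,652.22 + £12,480.81 + £11,673.01 + £0.00 = £35,806.04.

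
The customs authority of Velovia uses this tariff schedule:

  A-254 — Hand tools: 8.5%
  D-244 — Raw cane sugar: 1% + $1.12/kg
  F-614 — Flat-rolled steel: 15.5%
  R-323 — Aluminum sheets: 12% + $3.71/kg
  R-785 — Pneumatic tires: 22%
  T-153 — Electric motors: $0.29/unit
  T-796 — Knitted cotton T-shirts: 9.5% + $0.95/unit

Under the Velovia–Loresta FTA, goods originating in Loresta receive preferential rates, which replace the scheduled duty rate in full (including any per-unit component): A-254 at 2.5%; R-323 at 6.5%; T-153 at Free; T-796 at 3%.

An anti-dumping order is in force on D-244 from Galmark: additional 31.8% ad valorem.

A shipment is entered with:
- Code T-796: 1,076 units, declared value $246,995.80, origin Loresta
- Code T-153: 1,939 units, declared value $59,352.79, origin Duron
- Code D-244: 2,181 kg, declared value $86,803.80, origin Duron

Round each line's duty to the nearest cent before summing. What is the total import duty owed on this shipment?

Line 1 (T-796, Loresta, 1,076 units, $246,995.80):
Base rate for T-796 is 9.5% + $0.95/unit.
Origin Loresta qualifies under the Velovia–Loresta agreement and T-796 is covered: preferential rate 3% applies instead.
Duty = $246,995.80 × 3% = $7,409.87.
Line 2 (T-153, Duron, 1,939 units, $59,352.79):
Base rate for T-153 is $0.29/unit.
T-153 has an FTA preferential rate, but origin Duron is not Loresta; base rate stands.
Duty = 1,939 × $0.29 = $562.31.
Line 3 (D-244, Duron, 2,181 kg, $86,803.80):
Base rate for D-244 is 1% + $1.12/kg.
The additional-duty order on D-244 targets Galmark, not Duron; it does not apply.
Duty = $86,803.80 × 1% + 2,181 × $1.12 = $3,310.76.
Total = $7,409.87 + $562.31 + $3,310.76 = $11,282.94.

$11,282.94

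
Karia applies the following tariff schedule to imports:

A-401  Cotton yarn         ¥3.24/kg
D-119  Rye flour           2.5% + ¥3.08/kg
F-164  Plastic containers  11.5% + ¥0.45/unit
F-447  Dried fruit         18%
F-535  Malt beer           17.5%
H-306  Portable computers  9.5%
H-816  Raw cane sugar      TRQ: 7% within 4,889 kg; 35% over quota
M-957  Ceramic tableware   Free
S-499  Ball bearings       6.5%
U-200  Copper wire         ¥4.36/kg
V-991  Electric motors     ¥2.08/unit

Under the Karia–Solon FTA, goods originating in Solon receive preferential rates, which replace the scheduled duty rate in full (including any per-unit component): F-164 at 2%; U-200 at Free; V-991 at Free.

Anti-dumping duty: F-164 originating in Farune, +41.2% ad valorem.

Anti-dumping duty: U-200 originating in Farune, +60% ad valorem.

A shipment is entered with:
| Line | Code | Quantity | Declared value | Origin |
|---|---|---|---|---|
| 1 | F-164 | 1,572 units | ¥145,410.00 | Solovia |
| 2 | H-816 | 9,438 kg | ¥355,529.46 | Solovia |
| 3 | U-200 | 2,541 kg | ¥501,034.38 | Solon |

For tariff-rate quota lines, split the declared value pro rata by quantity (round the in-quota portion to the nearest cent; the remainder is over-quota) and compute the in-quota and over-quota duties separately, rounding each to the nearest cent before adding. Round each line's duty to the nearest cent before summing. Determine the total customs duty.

Line 1 (F-164, Solovia, 1,572 units, ¥145,410.00):
Base rate for F-164 is 11.5% + ¥0.45/unit.
F-164 has an FTA preferential rate, but origin Solovia is not Solon; base rate stands.
The additional-duty order on F-164 targets Farune, not Solovia; it does not apply.
Duty = ¥145,410.00 × 11.5% + 1,572 × ¥0.45 = ¥17,429.55.
Line 2 (H-816, Solovia, 9,438 kg, ¥355,529.46):
Code H-816 is under a tariff-rate quota (threshold 4,889 kg). In-quota: 4,889 kg at 7%; over-quota: 4,549 kg at 35%.
Pro-rata value split: in-quota = ¥355,529.46 × 4,889/9,438 = ¥184,168.63; over-quota = ¥355,529.46 − ¥184,168.63 = ¥171,360.83.
In-quota duty = ¥184,168.63 × 7% = ¥12,891.80. Over-quota duty = ¥171,360.83 × 35% = ¥59,976.29.
Line duty = ¥12,891.80 + ¥59,976.29 = ¥72,868.09.
Line 3 (U-200, Solon, 2,541 kg, ¥501,034.38):
Base rate for U-200 is ¥4.36/kg.
Origin Solon qualifies under the Karia–Solon agreement and U-200 is covered: preferential rate Free applies instead.
The additional-duty order on U-200 targets Farune, not Solon; it does not apply.
Duty = ¥501,034.38 × 0% = ¥0.00.
Total = ¥17,429.55 + ¥72,868.09 + ¥0.00 = ¥90,297.64.

¥90,297.64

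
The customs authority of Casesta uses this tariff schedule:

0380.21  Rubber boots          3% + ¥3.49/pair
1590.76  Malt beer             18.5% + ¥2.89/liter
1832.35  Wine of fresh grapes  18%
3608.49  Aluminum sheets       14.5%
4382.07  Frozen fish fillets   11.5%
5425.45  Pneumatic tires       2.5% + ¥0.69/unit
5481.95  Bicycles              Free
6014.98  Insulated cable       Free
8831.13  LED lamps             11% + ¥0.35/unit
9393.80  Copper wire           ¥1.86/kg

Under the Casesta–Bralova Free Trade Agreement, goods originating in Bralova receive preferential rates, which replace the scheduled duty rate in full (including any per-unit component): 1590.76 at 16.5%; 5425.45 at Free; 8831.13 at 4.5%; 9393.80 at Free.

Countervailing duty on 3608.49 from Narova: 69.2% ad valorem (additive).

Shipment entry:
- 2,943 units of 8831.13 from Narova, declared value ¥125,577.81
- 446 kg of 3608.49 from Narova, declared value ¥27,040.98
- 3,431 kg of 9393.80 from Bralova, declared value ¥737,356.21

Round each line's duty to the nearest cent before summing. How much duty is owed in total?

Line 1 (8831.13, Narova, 2,943 units, ¥125,577.81):
Base rate for 8831.13 is 11% + ¥0.35/unit.
8831.13 has an FTA preferential rate, but origin Narova is not Bralova; base rate stands.
Duty = ¥125,577.81 × 11% + 2,943 × ¥0.35 = ¥14,843.61.
Line 2 (3608.49, Narova, 446 kg, ¥27,040.98):
Base rate for 3608.49 is 14.5%.
Additional duty on 3608.49 from Narova: +69.2%. Applied ad valorem rate: 14.5% + 69.2% = 83.7%.
Duty = ¥27,040.98 × 83.7% = ¥22,633.30.
Line 3 (9393.80, Bralova, 3,431 kg, ¥737,356.21):
Base rate for 9393.80 is ¥1.86/kg.
Origin Bralova qualifies under the Casesta–Bralova agreement and 9393.80 is covered: preferential rate Free applies instead.
Duty = ¥737,356.21 × 0% = ¥0.00.
Total = ¥14,843.61 + ¥22,633.30 + ¥0.00 = ¥37,476.91.

¥37,476.91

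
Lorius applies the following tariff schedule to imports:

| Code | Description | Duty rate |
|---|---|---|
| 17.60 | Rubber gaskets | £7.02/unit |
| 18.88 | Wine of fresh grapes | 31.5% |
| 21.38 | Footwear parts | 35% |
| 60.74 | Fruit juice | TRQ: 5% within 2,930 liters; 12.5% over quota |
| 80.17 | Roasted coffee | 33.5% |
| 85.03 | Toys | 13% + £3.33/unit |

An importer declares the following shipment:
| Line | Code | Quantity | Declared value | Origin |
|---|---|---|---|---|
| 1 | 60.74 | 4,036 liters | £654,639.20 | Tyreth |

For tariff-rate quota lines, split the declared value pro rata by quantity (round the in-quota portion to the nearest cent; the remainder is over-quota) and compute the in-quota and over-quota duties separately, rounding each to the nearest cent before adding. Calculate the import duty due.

£46,186.45

Line 1 (60.74, Tyreth, 4,036 liters, £654,639.20):
Code 60.74 is under a tariff-rate quota (threshold 2,930 liters). In-quota: 2,930 liters at 5%; over-quota: 1,106 liters at 12.5%.
Pro-rata value split: in-quota = £654,639.20 × 2,930/4,036 = £475,246.00; over-quota = £654,639.20 − £475,246.00 = £179,393.20.
In-quota duty = £475,246.00 × 5% = £23,762.30. Over-quota duty = £179,393.20 × 12.5% = £22,424.15.
Line duty = £23,762.30 + £22,424.15 = £46,186.45.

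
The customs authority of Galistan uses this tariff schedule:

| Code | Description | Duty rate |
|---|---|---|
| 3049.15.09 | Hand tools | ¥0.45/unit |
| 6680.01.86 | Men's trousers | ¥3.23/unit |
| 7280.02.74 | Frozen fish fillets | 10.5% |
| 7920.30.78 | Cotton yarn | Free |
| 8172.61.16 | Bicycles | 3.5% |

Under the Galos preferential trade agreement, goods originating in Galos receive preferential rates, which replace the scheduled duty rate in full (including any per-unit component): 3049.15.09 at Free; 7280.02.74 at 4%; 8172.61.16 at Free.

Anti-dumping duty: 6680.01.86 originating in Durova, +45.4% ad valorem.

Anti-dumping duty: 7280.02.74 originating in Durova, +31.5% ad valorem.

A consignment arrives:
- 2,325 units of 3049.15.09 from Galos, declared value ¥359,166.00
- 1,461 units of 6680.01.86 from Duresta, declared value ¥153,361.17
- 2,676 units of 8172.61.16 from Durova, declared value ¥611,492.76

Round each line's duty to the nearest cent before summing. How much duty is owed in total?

¥26,121.28

Line 1 (3049.15.09, Galos, 2,325 units, ¥359,166.00):
Base rate for 3049.15.09 is ¥0.45/unit.
Origin Galos qualifies under the Galistan–Galos agreement and 3049.15.09 is covered: preferential rate Free applies instead.
Duty = ¥359,166.00 × 0% = ¥0.00.
Line 2 (6680.01.86, Duresta, 1,461 units, ¥153,361.17):
Base rate for 6680.01.86 is ¥3.23/unit.
The additional-duty order on 6680.01.86 targets Durova, not Duresta; it does not apply.
Duty = 1,461 × ¥3.23 = ¥4,719.03.
Line 3 (8172.61.16, Durova, 2,676 units, ¥611,492.76):
Base rate for 8172.61.16 is 3.5%.
8172.61.16 has an FTA preferential rate, but origin Durova is not Galos; base rate stands.
Duty = ¥611,492.76 × 3.5% = ¥21,402.25.
Total = ¥0.00 + ¥4,719.03 + ¥21,402.25 = ¥26,121.28.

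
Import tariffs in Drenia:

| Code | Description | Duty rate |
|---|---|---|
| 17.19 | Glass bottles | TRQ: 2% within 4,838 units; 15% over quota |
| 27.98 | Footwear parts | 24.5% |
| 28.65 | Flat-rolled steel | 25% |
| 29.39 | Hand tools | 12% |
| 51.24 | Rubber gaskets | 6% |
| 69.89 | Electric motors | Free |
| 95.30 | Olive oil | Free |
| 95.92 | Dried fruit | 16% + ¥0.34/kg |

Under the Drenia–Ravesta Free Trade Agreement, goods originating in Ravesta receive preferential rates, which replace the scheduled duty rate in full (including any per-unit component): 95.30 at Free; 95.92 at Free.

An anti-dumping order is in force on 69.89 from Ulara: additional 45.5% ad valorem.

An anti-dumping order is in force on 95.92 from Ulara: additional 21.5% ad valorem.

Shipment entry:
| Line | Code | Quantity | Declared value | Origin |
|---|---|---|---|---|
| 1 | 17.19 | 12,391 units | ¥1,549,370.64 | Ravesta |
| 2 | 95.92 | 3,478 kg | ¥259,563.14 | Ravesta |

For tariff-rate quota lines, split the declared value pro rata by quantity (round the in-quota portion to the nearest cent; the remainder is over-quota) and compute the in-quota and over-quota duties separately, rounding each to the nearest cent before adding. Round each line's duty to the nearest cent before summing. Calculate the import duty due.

¥153,762.94

Line 1 (17.19, Ravesta, 12,391 units, ¥1,549,370.64):
Code 17.19 is under a tariff-rate quota (threshold 4,838 units). In-quota: 4,838 units at 2%; over-quota: 7,553 units at 15%.
Pro-rata value split: in-quota = ¥1,549,370.64 × 4,838/12,391 = ¥604,943.52; over-quota = ¥1,549,370.64 − ¥604,943.52 = ¥944,427.12.
In-quota duty = ¥604,943.52 × 2% = ¥12,098.87. Over-quota duty = ¥944,427.12 × 15% = ¥141,664.07.
Line duty = ¥12,098.87 + ¥141,664.07 = ¥153,762.94.
Line 2 (95.92, Ravesta, 3,478 kg, ¥259,563.14):
Base rate for 95.92 is 16% + ¥0.34/kg.
Origin Ravesta qualifies under the Drenia–Ravesta agreement and 95.92 is covered: preferential rate Free applies instead.
The additional-duty order on 95.92 targets Ulara, not Ravesta; it does not apply.
Duty = ¥259,563.14 × 0% = ¥0.00.
Total = ¥153,762.94 + ¥0.00 = ¥153,762.94.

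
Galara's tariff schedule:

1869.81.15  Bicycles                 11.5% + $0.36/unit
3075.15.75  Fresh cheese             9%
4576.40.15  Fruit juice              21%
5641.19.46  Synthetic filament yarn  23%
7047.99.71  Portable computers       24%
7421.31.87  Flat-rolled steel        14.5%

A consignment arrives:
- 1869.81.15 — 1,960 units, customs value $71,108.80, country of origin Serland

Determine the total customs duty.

Line 1 (1869.81.15, Serland, 1,960 units, $71,108.80):
Base rate for 1869.81.15 is 11.5% + $0.36/unit.
Duty = $71,108.80 × 11.5% + 1,960 × $0.36 = $8,883.11.

$8,883.11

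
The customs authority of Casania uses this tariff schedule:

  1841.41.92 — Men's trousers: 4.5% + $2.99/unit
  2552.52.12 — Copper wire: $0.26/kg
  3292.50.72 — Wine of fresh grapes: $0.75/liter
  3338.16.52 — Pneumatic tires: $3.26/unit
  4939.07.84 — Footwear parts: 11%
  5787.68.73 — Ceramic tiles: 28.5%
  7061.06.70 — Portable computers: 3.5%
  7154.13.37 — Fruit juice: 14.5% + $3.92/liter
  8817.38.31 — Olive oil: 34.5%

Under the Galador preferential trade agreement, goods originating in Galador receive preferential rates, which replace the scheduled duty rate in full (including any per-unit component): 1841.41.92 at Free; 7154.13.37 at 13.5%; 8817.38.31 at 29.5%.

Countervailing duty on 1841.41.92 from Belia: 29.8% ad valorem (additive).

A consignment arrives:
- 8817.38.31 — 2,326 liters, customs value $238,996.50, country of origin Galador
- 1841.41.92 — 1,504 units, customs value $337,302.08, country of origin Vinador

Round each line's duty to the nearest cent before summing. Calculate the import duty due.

Line 1 (8817.38.31, Galador, 2,326 liters, $238,996.50):
Base rate for 8817.38.31 is 34.5%.
Origin Galador qualifies under the Casania–Galador agreement and 8817.38.31 is covered: preferential rate 29.5% applies instead.
Duty = $238,996.50 × 29.5% = $70,503.97.
Line 2 (1841.41.92, Vinador, 1,504 units, $337,302.08):
Base rate for 1841.41.92 is 4.5% + $2.99/unit.
1841.41.92 has an FTA preferential rate, but origin Vinador is not Galador; base rate stands.
The additional-duty order on 1841.41.92 targets Belia, not Vinador; it does not apply.
Duty = $337,302.08 × 4.5% + 1,504 × $2.99 = $19,675.55.
Total = $70,503.97 + $19,675.55 = $90,179.52.

$90,179.52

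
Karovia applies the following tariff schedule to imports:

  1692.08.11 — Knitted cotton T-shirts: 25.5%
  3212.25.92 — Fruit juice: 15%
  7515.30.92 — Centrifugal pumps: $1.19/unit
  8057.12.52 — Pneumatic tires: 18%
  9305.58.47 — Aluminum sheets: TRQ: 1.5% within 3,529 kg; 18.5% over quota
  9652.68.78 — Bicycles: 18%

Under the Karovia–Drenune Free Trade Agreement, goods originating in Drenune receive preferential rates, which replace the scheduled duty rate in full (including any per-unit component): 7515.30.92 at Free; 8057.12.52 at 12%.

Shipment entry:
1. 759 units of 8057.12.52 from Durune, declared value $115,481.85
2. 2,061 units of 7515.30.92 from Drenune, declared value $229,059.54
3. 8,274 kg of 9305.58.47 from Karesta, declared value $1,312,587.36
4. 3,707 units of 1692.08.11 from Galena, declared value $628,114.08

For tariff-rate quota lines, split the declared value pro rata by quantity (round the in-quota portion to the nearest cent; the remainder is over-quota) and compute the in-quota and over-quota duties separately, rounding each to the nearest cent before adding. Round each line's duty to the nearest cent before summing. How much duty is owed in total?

Line 1 (8057.12.52, Durune, 759 units, $115,481.85):
Base rate for 8057.12.52 is 18%.
8057.12.52 has an FTA preferential rate, but origin Durune is not Drenune; base rate stands.
Duty = $115,481.85 × 18% = $20,786.73.
Line 2 (7515.30.92, Drenune, 2,061 units, $229,059.54):
Base rate for 7515.30.92 is $1.19/unit.
Origin Drenune qualifies under the Karovia–Drenune agreement and 7515.30.92 is covered: preferential rate Free applies instead.
Duty = $229,059.54 × 0% = $0.00.
Line 3 (9305.58.47, Karesta, 8,274 kg, $1,312,587.36):
Code 9305.58.47 is under a tariff-rate quota (threshold 3,529 kg). In-quota: 3,529 kg at 1.5%; over-quota: 4,745 kg at 18.5%.
Pro-rata value split: in-quota = $1,312,587.36 × 3,529/8,274 = $559,840.56; over-quota = $1,312,587.36 − $559,840.56 = $752,746.80.
In-quota duty = $559,840.56 × 1.5% = $8,397.61. Over-quota duty = $752,746.80 × 18.5% = $139,258.16.
Line duty = $8,397.61 + $139,258.16 = $147,655.77.
Line 4 (1692.08.11, Galena, 3,707 units, $628,114.08):
Base rate for 1692.08.11 is 25.5%.
Duty = $628,114.08 × 25.5% = $160,169.09.
Total = $20,786.73 + $0.00 + $147,655.77 + $160,169.09 = $328,611.59.

$328,611.59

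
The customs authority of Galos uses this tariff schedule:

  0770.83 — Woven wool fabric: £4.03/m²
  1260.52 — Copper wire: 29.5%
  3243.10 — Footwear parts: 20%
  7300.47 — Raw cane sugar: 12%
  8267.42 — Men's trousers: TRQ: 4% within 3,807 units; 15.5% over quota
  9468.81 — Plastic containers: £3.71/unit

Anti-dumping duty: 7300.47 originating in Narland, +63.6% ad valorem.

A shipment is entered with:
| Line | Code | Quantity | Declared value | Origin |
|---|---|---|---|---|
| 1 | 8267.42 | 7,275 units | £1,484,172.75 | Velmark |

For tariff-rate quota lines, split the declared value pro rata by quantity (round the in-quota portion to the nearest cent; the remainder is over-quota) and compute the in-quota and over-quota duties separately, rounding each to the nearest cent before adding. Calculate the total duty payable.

Line 1 (8267.42, Velmark, 7,275 units, £1,484,172.75):
Code 8267.42 is under a tariff-rate quota (threshold 3,807 units). In-quota: 3,807 units at 4%; over-quota: 3,468 units at 15.5%.
Pro-rata value split: in-quota = £1,484,172.75 × 3,807/7,275 = £776,666.07; over-quota = £1,484,172.75 − £776,666.07 = £707,506.68.
In-quota duty = £776,666.07 × 4% = £31,066.64. Over-quota duty = £707,506.68 × 15.5% = £109,663.54.
Line duty = £31,066.64 + £109,663.54 = £140,730.18.

£140,730.18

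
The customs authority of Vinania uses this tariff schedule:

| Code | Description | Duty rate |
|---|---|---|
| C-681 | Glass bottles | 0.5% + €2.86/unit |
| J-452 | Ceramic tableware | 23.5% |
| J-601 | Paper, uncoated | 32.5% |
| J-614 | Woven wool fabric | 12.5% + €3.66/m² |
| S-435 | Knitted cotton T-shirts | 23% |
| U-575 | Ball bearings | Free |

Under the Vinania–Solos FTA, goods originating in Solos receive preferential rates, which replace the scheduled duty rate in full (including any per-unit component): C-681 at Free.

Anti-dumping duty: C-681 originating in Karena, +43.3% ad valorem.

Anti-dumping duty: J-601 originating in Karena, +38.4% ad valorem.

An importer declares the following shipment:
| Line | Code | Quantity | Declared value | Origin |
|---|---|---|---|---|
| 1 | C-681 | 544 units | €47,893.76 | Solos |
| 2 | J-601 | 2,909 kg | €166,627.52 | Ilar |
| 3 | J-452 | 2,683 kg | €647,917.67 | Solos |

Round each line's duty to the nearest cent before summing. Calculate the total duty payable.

Line 1 (C-681, Solos, 544 units, €47,893.76):
Base rate for C-681 is 0.5% + €2.86/unit.
Origin Solos qualifies under the Vinania–Solos agreement and C-681 is covered: preferential rate Free applies instead.
The additional-duty order on C-681 targets Karena, not Solos; it does not apply.
Duty = €47,893.76 × 0% = €0.00.
Line 2 (J-601, Ilar, 2,909 kg, €166,627.52):
Base rate for J-601 is 32.5%.
The additional-duty order on J-601 targets Karena, not Ilar; it does not apply.
Duty = €166,627.52 × 32.5% = €54,153.94.
Line 3 (J-452, Solos, 2,683 kg, €647,917.67):
Base rate for J-452 is 23.5%.
Origin Solos is the FTA partner but J-452 is not on the preference list; base rate stands.
Duty = €647,917.67 × 23.5% = €152,260.65.
Total = €0.00 + €54,153.94 + €152,260.65 = €206,414.59.

€206,414.59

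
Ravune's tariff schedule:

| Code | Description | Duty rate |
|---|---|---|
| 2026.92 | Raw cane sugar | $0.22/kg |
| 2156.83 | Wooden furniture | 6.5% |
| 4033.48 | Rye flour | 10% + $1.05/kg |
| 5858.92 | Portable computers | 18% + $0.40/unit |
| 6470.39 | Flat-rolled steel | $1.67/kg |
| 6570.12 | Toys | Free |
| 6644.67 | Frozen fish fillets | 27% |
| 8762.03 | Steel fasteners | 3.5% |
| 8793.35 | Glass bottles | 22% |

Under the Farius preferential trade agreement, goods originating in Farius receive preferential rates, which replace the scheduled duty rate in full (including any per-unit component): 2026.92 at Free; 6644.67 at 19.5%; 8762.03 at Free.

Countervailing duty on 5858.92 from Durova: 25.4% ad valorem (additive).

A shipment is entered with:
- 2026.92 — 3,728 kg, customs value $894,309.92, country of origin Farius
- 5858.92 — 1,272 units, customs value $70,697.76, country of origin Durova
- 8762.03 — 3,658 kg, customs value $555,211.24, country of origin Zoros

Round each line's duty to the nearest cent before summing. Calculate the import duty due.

Line 1 (2026.92, Farius, 3,728 kg, $894,309.92):
Base rate for 2026.92 is $0.22/kg.
Origin Farius qualifies under the Ravune–Farius agreement and 2026.92 is covered: preferential rate Free applies instead.
Duty = $894,309.92 × 0% = $0.00.
Line 2 (5858.92, Durova, 1,272 units, $70,697.76):
Base rate for 5858.92 is 18% + $0.40/unit.
Additional duty on 5858.92 from Durova: +25.4%. Applied ad valorem rate: 18% + 25.4% = 43.4%.
Duty = $70,697.76 × 43.4% + 1,272 × $0.40 = $31,191.63.
Line 3 (8762.03, Zoros, 3,658 kg, $555,211.24):
Base rate for 8762.03 is 3.5%.
8762.03 has an FTA preferential rate, but origin Zoros is not Farius; base rate stands.
Duty = $555,211.24 × 3.5% = $19,432.39.
Total = $0.00 + $31,191.63 + $19,432.39 = $50,624.02.

$50,624.02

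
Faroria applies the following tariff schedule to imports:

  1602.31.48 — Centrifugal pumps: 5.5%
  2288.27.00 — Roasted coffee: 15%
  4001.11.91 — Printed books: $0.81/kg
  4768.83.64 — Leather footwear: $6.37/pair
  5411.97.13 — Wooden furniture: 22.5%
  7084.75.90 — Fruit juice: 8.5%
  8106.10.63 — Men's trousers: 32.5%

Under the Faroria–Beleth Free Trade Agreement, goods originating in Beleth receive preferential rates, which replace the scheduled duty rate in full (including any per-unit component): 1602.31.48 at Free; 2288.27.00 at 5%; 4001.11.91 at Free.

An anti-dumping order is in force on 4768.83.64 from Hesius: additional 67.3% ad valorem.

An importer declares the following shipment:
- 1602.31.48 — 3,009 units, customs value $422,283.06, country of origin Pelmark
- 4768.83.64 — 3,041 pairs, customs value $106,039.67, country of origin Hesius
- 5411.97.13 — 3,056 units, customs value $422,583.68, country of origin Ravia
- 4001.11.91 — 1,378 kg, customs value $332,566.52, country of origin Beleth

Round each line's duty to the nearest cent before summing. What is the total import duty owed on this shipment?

$209,042.77

Line 1 (1602.31.48, Pelmark, 3,009 units, $422,283.06):
Base rate for 1602.31.48 is 5.5%.
1602.31.48 has an FTA preferential rate, but origin Pelmark is not Beleth; base rate stands.
Duty = $422,283.06 × 5.5% = $23,225.57.
Line 2 (4768.83.64, Hesius, 3,041 pairs, $106,039.67):
Base rate for 4768.83.64 is $6.37/pair.
Additional duty on 4768.83.64 from Hesius: +67.3% ad valorem. Applied ad valorem rate = 67.3%.
Duty = $106,039.67 × 67.3% + 3,041 × $6.37 = $90,735.87.
Line 3 (5411.97.13, Ravia, 3,056 units, $422,583.68):
Base rate for 5411.97.13 is 22.5%.
Duty = $422,583.68 × 22.5% = $95,081.33.
Line 4 (4001.11.91, Beleth, 1,378 kg, $332,566.52):
Base rate for 4001.11.91 is $0.81/kg.
Origin Beleth qualifies under the Faroria–Beleth agreement and 4001.11.91 is covered: preferential rate Free applies instead.
Duty = $332,566.52 × 0% = $0.00.
Total = $23,225.57 + $90,735.87 + $95,081.33 + $0.00 = $209,042.77.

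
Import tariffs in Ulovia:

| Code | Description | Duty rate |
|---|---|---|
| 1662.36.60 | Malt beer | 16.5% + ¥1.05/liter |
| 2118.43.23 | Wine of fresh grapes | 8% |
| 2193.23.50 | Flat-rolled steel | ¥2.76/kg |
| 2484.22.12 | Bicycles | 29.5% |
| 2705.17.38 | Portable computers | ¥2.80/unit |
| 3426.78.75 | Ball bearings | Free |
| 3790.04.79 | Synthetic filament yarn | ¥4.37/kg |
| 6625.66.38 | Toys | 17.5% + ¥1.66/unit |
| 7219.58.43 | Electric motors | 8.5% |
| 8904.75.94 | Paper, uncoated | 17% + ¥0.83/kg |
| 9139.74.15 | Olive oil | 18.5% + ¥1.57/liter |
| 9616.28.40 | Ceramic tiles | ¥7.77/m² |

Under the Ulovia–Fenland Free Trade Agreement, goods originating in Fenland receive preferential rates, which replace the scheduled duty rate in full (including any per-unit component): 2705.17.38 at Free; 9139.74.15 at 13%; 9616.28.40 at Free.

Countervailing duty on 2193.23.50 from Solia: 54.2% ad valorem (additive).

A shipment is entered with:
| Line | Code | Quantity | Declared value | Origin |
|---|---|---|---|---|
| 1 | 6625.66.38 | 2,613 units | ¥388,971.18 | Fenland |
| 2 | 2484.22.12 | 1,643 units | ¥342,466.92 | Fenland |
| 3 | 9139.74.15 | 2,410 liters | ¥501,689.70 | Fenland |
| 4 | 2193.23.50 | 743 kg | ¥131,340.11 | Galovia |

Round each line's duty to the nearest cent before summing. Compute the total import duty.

¥240,705.62

Line 1 (6625.66.38, Fenland, 2,613 units, ¥388,971.18):
Base rate for 6625.66.38 is 17.5% + ¥1.66/unit.
Origin Fenland is the FTA partner but 6625.66.38 is not on the preference list; base rate stands.
Duty = ¥388,971.18 × 17.5% + 2,613 × ¥1.66 = ¥72,407.54.
Line 2 (2484.22.12, Fenland, 1,643 units, ¥342,466.92):
Base rate for 2484.22.12 is 29.5%.
Origin Fenland is the FTA partner but 2484.22.12 is not on the preference list; base rate stands.
Duty = ¥342,466.92 × 29.5% = ¥101,027.74.
Line 3 (9139.74.15, Fenland, 2,410 liters, ¥501,689.70):
Base rate for 9139.74.15 is 18.5% + ¥1.57/liter.
Origin Fenland qualifies under the Ulovia–Fenland agreement and 9139.74.15 is covered: preferential rate 13% applies instead.
Duty = ¥501,689.70 × 13% = ¥65,219.66.
Line 4 (2193.23.50, Galovia, 743 kg, ¥131,340.11):
Base rate for 2193.23.50 is ¥2.76/kg.
The additional-duty order on 2193.23.50 targets Solia, not Galovia; it does not apply.
Duty = 743 × ¥2.76 = ¥2,050.68.
Total = ¥72,407.54 + ¥101,027.74 + ¥65,219.66 + ¥2,050.68 = ¥240,705.62.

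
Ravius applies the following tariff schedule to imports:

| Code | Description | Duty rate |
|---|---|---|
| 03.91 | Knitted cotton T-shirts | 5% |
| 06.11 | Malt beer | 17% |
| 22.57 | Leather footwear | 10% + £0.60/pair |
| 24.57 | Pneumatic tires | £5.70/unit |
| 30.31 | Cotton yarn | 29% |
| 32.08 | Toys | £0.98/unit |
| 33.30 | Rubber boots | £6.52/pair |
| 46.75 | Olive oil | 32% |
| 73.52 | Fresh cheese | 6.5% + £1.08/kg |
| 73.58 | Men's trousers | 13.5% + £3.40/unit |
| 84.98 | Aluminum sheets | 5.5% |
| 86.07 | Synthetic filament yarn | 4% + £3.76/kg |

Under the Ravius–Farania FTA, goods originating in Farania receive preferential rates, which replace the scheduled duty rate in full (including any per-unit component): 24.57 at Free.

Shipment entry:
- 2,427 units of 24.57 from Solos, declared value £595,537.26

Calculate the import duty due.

£13,833.90

Line 1 (24.57, Solos, 2,427 units, £595,537.26):
Base rate for 24.57 is £5.70/unit.
24.57 has an FTA preferential rate, but origin Solos is not Farania; base rate stands.
Duty = 2,427 × £5.70 = £13,833.90.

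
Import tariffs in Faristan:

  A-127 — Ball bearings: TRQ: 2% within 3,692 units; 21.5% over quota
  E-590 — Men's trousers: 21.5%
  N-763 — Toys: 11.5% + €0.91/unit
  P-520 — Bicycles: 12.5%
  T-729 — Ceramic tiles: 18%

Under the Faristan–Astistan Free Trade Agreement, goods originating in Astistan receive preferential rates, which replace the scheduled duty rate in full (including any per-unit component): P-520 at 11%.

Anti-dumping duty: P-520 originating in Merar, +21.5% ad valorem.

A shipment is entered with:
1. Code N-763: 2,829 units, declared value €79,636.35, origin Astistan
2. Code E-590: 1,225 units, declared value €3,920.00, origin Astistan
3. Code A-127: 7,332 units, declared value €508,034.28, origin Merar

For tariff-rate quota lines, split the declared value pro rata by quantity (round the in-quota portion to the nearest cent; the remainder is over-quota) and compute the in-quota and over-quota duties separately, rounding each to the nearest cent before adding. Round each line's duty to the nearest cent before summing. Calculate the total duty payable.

Line 1 (N-763, Astistan, 2,829 units, €79,636.35):
Base rate for N-763 is 11.5% + €0.91/unit.
Origin Astistan is the FTA partner but N-763 is not on the preference list; base rate stands.
Duty = €79,636.35 × 11.5% + 2,829 × €0.91 = €11,732.57.
Line 2 (E-590, Astistan, 1,225 units, €3,920.00):
Base rate for E-590 is 21.5%.
Origin Astistan is the FTA partner but E-590 is not on the preference list; base rate stands.
Duty = €3,920.00 × 21.5% = €842.80.
Line 3 (A-127, Merar, 7,332 units, €508,034.28):
Code A-127 is under a tariff-rate quota (threshold 3,692 units). In-quota: 3,692 units at 2%; over-quota: 3,640 units at 21.5%.
Pro-rata value split: in-quota = €508,034.28 × 3,692/7,332 = €255,818.68; over-quota = €508,034.28 − €255,818.68 = €252,215.60.
In-quota duty = €255,818.68 × 2% = €5,116.37. Over-quota duty = €252,215.60 × 21.5% = €54,226.35.
Line duty = €5,116.37 + €54,226.35 = €59,342.72.
Total = €11,732.57 + €842.80 + €59,342.72 = €71,918.09.

€71,918.09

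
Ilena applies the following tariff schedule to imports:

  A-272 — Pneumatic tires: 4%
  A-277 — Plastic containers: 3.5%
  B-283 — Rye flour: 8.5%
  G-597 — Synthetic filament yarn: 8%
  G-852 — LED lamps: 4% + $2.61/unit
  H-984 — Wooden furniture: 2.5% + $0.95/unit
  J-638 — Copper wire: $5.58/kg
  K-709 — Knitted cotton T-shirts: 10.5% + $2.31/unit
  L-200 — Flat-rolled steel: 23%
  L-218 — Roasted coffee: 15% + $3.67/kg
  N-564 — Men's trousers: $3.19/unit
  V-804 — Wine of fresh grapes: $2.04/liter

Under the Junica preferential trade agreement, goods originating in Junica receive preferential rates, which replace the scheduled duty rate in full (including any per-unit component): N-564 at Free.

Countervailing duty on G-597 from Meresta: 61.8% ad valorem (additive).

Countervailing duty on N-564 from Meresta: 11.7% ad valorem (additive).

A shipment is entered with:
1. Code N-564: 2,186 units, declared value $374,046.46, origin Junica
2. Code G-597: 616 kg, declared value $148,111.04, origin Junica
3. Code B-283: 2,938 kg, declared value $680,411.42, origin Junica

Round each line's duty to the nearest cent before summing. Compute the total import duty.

$69,683.85

Line 1 (N-564, Junica, 2,186 units, $374,046.46):
Base rate for N-564 is $3.19/unit.
Origin Junica qualifies under the Ilena–Junica agreement and N-564 is covered: preferential rate Free applies instead.
The additional-duty order on N-564 targets Meresta, not Junica; it does not apply.
Duty = $374,046.46 × 0% = $0.00.
Line 2 (G-597, Junica, 616 kg, $148,111.04):
Base rate for G-597 is 8%.
Origin Junica is the FTA partner but G-597 is not on the preference list; base rate stands.
The additional-duty order on G-597 targets Meresta, not Junica; it does not apply.
Duty = $148,111.04 × 8% = $11,848.88.
Line 3 (B-283, Junica, 2,938 kg, $680,411.42):
Base rate for B-283 is 8.5%.
Origin Junica is the FTA partner but B-283 is not on the preference list; base rate stands.
Duty = $680,411.42 × 8.5% = $57,834.97.
Total = $0.00 + $11,848.88 + $57,834.97 = $69,683.85.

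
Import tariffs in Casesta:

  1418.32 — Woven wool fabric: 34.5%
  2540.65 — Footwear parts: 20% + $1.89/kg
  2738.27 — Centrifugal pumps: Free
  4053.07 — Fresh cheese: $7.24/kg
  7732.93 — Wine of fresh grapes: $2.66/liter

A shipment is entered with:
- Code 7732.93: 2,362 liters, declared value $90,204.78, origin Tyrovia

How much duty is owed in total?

$6,282.92

Line 1 (7732.93, Tyrovia, 2,362 liters, $90,204.78):
Base rate for 7732.93 is $2.66/liter.
Duty = 2,362 × $2.66 = $6,282.92.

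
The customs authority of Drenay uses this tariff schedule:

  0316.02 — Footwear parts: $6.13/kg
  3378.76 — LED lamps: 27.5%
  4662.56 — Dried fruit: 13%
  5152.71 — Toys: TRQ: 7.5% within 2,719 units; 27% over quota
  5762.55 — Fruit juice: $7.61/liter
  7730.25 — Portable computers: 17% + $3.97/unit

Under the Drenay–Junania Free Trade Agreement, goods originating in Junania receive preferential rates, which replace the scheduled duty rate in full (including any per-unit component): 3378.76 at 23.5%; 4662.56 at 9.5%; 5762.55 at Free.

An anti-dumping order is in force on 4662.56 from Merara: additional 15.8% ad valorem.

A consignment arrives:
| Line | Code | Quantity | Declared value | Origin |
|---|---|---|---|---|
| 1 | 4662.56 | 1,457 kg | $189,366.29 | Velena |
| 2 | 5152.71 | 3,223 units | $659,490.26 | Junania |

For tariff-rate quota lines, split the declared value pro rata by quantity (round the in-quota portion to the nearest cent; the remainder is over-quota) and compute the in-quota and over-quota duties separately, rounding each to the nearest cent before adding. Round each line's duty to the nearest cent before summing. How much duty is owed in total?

Line 1 (4662.56, Velena, 1,457 kg, $189,366.29):
Base rate for 4662.56 is 13%.
4662.56 has an FTA preferential rate, but origin Velena is not Junania; base rate stands.
The additional-duty order on 4662.56 targets Merara, not Velena; it does not apply.
Duty = $189,366.29 × 13% = $24,617.62.
Line 2 (5152.71, Junania, 3,223 units, $659,490.26):
Code 5152.71 is under a tariff-rate quota (threshold 2,719 units). In-quota: 2,719 units at 7.5%; over-quota: 504 units at 27%.
Pro-rata value split: in-quota = $659,490.26 × 2,719/3,223 = $556,361.78; over-quota = $659,490.26 − $556,361.78 = $103,128.48.
In-quota duty = $556,361.78 × 7.5% = $41,727.13. Over-quota duty = $103,128.48 × 27% = $27,844.69.
Line duty = $41,727.13 + $27,844.69 = $69,571.82.
Total = $24,617.62 + $69,571.82 = $94,189.44.

$94,189.44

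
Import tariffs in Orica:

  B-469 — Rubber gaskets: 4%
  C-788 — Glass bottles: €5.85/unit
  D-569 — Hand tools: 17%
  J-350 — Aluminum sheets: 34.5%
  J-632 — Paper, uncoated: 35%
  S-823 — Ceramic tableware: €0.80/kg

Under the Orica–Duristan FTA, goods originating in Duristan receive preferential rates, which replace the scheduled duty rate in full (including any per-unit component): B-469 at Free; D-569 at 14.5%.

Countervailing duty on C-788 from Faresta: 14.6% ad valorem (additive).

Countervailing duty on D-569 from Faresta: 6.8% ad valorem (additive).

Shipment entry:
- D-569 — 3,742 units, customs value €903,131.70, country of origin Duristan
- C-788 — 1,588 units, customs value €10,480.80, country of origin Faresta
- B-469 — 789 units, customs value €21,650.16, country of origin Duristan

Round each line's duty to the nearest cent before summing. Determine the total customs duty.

€141,774.10

Line 1 (D-569, Duristan, 3,742 units, €903,131.70):
Base rate for D-569 is 17%.
Origin Duristan qualifies under the Orica–Duristan agreement and D-569 is covered: preferential rate 14.5% applies instead.
The additional-duty order on D-569 targets Faresta, not Duristan; it does not apply.
Duty = €903,131.70 × 14.5% = €130,954.10.
Line 2 (C-788, Faresta, 1,588 units, €10,480.80):
Base rate for C-788 is €5.85/unit.
Additional duty on C-788 from Faresta: +14.6% ad valorem. Applied ad valorem rate = 14.6%.
Duty = €10,480.80 × 14.6% + 1,588 × €5.85 = €10,820.00.
Line 3 (B-469, Duristan, 789 units, €21,650.16):
Base rate for B-469 is 4%.
Origin Duristan qualifies under the Orica–Duristan agreement and B-469 is covered: preferential rate Free applies instead.
Duty = €21,650.16 × 0% = €0.00.
Total = €130,954.10 + €10,820.00 + €0.00 = €141,774.10.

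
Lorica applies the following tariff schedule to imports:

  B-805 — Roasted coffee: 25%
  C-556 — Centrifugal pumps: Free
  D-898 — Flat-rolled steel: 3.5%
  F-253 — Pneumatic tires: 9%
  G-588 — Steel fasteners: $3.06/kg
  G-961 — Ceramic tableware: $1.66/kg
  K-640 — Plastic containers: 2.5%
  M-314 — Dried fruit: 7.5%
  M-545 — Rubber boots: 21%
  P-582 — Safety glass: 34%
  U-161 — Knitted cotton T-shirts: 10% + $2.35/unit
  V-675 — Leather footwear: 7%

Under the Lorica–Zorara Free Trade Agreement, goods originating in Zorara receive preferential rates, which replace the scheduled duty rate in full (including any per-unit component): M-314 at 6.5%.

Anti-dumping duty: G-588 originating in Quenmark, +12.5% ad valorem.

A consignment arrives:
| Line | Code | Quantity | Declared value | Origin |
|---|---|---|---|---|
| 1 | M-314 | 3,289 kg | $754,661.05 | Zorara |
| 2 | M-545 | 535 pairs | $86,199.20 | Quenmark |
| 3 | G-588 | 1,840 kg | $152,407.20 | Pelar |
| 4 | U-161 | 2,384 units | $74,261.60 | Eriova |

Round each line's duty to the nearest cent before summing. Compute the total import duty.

$85,813.76

Line 1 (M-314, Zorara, 3,289 kg, $754,661.05):
Base rate for M-314 is 7.5%.
Origin Zorara qualifies under the Lorica–Zorara agreement and M-314 is covered: preferential rate 6.5% applies instead.
Duty = $754,661.05 × 6.5% = $49,052.97.
Line 2 (M-545, Quenmark, 535 pairs, $86,199.20):
Base rate for M-545 is 21%.
Duty = $86,199.20 × 21% = $18,101.83.
Line 3 (G-588, Pelar, 1,840 kg, $152,407.20):
Base rate for G-588 is $3.06/kg.
The additional-duty order on G-588 targets Quenmark, not Pelar; it does not apply.
Duty = 1,840 × $3.06 = $5,630.40.
Line 4 (U-161, Eriova, 2,384 units, $74,261.60):
Base rate for U-161 is 10% + $2.35/unit.
Duty = $74,261.60 × 10% + 2,384 × $2.35 = $13,028.56.
Total = $49,052.97 + $18,101.83 + $5,630.40 + $13,028.56 = $85,813.76.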